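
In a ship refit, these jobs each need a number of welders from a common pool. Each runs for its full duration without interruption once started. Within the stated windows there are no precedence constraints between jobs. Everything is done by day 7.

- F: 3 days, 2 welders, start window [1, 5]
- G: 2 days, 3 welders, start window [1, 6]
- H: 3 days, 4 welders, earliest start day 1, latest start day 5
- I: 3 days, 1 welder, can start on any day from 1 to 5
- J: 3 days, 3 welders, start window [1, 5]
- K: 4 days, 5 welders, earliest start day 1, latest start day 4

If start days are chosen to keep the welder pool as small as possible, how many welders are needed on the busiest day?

Early-start (F@1, G@1, H@1, I@1, J@1, K@1) gives peak 18: d1:18  d2:18  d3:15  d4:5  d5:0  d6:0  d7:0.
Shift I→3, J→4, K→4.
Schedule F@1, G@1, H@1, I@3, J@4, K@4: d1:9  d2:9  d3:7  d4:9  d5:9  d6:8  d7:5 — peak 9.

9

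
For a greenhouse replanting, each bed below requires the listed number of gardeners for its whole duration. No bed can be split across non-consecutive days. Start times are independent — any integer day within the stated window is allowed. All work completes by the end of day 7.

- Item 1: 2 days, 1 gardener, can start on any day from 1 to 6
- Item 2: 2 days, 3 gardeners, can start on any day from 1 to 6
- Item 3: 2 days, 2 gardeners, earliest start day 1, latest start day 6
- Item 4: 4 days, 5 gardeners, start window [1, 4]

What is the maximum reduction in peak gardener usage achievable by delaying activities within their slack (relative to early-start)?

5

Early-start peak: d1:11  d2:11  d3:5  d4:5  d5:0  d6:0  d7:0 ⇒ 11.
Leveled (Item 1@1, Item 2@1, Item 3@1, Item 4@3): d1:6  d2:6  d3:5  d4:5  d5:5  d6:5  d7:0 ⇒ 6.
Reduction 11 − 6 = 5.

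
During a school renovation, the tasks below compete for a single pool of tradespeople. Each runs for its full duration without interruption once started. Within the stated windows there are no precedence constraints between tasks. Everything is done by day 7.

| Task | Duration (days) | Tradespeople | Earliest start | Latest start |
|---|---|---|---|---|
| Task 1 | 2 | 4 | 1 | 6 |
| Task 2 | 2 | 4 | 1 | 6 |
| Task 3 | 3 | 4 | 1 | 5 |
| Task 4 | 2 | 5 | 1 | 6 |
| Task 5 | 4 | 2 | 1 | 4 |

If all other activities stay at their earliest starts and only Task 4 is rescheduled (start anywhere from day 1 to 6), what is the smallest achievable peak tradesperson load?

14

Task 4@1: d1:19  d2:19  d3:6  d4:2  d5:0  d6:0  d7:0 → peak 19
Task 4@2: d1:14  d2:19  d3:11  d4:2  d5:0  d6:0  d7:0 → peak 19
Task 4@3: d1:14  d2:14  d3:11  d4:7  d5:0  d6:0  d7:0 → peak 14
Task 4@4: d1:14  d2:14  d3:6  d4:7  d5:5  d6:0  d7:0 → peak 14
Task 4@5: d1:14  d2:14  d3:6  d4:2  d5:5  d6:5  d7:0 → peak 14
Task 4@6: d1:14  d2:14  d3:6  d4:2  d5:0  d6:5  d7:5 → peak 14
Best is Task 4@3, peak 14.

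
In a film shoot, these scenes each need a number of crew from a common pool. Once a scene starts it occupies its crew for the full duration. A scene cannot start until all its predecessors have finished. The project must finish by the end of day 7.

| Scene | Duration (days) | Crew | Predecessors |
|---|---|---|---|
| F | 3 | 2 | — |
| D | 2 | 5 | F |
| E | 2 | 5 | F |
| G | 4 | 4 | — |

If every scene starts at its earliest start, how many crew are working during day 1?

At early start, day 1 has: F, G.
Demand: 2 + 4 = 6.

6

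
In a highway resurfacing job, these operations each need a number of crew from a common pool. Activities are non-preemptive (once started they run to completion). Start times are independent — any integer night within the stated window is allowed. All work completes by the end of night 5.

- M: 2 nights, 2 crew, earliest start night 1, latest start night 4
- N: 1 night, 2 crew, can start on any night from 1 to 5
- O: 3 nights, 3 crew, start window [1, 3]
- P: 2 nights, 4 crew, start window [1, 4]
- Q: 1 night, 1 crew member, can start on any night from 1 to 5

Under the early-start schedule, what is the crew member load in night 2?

9

At early start, night 2 has: M, O, P.
Demand: 2 + 3 + 4 = 9.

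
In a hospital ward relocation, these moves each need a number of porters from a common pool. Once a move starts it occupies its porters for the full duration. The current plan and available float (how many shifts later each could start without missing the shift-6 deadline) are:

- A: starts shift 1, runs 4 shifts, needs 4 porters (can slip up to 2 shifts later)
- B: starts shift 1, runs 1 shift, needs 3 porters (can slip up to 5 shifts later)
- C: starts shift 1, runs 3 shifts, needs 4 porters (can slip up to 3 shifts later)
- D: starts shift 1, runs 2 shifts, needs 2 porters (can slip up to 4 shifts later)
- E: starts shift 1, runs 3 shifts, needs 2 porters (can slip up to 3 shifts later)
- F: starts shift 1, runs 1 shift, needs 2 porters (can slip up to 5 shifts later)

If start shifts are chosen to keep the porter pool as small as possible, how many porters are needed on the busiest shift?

Early-start (A@1, B@1, C@1, D@1, E@1, F@1) gives peak 17: s1:17  s2:12  s3:10  s4:4  s5:0  s6:0.
Shift B→5, D→4, E→4, F→6.
Schedule A@1, B@5, C@1, D@4, E@4, F@6: s1:8  s2:8  s3:8  s4:8  s5:7  s6:4 — peak 8.
Total porter-shifts = 43 over 6 shifts ⇒ peak ≥ ⌈43/6⌉ = 8, so 8 is optimal.

8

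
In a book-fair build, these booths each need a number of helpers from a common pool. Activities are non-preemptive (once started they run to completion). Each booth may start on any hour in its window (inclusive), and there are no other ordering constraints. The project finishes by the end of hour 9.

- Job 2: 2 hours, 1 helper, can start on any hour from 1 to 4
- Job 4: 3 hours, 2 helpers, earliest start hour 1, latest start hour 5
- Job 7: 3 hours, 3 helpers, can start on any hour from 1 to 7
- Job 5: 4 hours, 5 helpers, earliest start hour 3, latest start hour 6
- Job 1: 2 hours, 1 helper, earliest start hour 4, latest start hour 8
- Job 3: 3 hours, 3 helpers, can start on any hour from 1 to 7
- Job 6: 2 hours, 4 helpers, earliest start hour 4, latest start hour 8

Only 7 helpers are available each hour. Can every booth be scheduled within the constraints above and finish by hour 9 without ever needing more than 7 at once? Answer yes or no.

yes

Schedule Job 2@1, Job 4@4, Job 7@1, Job 5@4, Job 1@7, Job 3@1, Job 6@8: h1:7  h2:7  h3:6  h4:7  h5:7  h6:7  h7:6  h8:5  h9:4 — peak 7 ≤ 7.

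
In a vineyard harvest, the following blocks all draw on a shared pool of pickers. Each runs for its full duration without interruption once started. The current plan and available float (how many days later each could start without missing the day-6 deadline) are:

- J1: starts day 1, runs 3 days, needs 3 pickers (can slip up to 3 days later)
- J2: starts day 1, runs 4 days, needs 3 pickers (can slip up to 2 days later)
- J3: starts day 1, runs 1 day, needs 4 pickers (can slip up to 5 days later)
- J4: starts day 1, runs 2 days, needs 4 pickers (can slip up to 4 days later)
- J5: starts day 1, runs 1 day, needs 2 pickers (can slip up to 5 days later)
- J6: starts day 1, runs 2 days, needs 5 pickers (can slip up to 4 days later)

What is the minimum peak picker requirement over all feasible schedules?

Early-start (J1@1, J2@1, J3@1, J4@1, J5@1, J6@1) gives peak 21: d1:21  d2:15  d3:6  d4:3  d5:0  d6:0.
Shift J2→3, J3→4, J5→3, J6→5.
Schedule J1@1, J2@3, J3@4, J4@1, J5@3, J6@5: d1:7  d2:7  d3:8  d4:7  d5:8  d6:8 — peak 8.
Total picker-days = 45 over 6 days ⇒ peak ≥ ⌈45/6⌉ = 8, so 8 is optimal.

8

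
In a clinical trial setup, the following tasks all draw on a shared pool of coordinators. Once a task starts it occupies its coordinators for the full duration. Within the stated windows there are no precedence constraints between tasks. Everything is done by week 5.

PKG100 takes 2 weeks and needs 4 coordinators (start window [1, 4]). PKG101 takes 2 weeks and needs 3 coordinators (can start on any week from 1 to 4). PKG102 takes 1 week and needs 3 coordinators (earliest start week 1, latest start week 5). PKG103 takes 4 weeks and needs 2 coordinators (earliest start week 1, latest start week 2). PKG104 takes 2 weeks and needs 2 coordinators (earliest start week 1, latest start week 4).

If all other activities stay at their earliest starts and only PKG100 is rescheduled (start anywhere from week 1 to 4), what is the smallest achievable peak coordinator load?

PKG100@1: w1:14  w2:11  w3:2  w4:2  w5:0 → peak 14
PKG100@2: w1:10  w2:11  w3:6  w4:2  w5:0 → peak 11
PKG100@3: w1:10  w2:7  w3:6  w4:6  w5:0 → peak 10
PKG100@4: w1:10  w2:7  w3:2  w4:6  w5:4 → peak 10
Best is PKG100@3, peak 10.

10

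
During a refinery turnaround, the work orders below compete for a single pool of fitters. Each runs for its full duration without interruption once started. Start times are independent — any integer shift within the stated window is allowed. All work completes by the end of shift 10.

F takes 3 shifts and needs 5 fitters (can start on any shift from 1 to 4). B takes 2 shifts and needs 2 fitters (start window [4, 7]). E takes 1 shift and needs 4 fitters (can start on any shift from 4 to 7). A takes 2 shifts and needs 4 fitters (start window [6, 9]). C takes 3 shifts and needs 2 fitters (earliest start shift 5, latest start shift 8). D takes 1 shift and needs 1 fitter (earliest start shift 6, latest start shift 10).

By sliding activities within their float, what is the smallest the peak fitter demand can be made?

5

Early-start (F@1, B@4, E@4, A@6, C@5, D@6) gives peak 7: s1:5  s2:5  s3:5  s4:6  s5:4  s6:7  s7:6  s8:0  s9:0  s10:0.
Shift B→5, A→8.
Schedule F@1, B@5, E@4, A@8, C@5, D@6: s1:5  s2:5  s3:5  s4:4  s5:4  s6:5  s7:2  s8:4  s9:4  s10:0 — peak 5.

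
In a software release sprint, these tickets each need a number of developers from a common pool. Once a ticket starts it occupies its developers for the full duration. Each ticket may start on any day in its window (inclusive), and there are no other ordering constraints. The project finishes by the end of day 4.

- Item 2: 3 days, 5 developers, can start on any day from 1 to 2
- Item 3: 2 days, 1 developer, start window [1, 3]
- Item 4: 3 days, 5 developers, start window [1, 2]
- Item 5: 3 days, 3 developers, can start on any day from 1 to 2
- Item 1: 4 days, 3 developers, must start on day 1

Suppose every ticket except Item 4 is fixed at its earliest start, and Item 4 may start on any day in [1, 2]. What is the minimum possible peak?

Item 4@1: d1:17  d2:17  d3:16  d4:3 → peak 17
Item 4@2: d1:12  d2:17  d3:16  d4:8 → peak 17
Best is Item 4@1, peak 17.

17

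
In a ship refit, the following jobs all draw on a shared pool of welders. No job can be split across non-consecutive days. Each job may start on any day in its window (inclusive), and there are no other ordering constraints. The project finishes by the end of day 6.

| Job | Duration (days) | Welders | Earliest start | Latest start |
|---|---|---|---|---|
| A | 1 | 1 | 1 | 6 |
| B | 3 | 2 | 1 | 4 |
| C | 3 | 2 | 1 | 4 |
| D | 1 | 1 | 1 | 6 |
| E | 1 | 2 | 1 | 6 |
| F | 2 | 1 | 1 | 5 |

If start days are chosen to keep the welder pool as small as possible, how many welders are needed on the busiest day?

Early-start (A@1, B@1, C@1, D@1, E@1, F@1) gives peak 9: d1:9  d2:5  d3:4  d4:0  d5:0  d6:0.
Shift C→2, E→4, F→5.
Schedule A@1, B@1, C@2, D@1, E@4, F@5: d1:4  d2:4  d3:4  d4:4  d5:1  d6:1 — peak 4.

4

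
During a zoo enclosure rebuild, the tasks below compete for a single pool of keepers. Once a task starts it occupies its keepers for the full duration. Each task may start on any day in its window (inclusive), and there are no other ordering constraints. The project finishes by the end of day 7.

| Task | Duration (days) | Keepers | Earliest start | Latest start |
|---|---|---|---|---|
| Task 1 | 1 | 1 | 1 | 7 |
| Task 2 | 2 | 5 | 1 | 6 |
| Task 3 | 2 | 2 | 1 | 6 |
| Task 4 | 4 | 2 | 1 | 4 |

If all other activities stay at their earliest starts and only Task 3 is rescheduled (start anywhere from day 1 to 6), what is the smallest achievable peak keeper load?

8

Task 3@1: d1:10  d2:9  d3:2  d4:2  d5:0  d6:0  d7:0 → peak 10
Task 3@2: d1:8  d2:9  d3:4  d4:2  d5:0  d6:0  d7:0 → peak 9
Task 3@3: d1:8  d2:7  d3:4  d4:4  d5:0  d6:0  d7:0 → peak 8
Task 3@4: d1:8  d2:7  d3:2  d4:4  d5:2  d6:0  d7:0 → peak 8
Task 3@5: d1:8  d2:7  d3:2  d4:2  d5:2  d6:2  d7:0 → peak 8
Task 3@6: d1:8  d2:7  d3:2  d4:2  d5:0  d6:2  d7:2 → peak 8
Best is Task 3@3, peak 8.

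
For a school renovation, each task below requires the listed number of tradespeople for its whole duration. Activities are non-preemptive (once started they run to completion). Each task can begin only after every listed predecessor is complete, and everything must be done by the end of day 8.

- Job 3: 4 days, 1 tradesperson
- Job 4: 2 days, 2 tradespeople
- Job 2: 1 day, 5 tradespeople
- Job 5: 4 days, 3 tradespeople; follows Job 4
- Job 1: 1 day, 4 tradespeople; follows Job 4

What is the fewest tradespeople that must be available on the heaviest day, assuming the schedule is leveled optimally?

5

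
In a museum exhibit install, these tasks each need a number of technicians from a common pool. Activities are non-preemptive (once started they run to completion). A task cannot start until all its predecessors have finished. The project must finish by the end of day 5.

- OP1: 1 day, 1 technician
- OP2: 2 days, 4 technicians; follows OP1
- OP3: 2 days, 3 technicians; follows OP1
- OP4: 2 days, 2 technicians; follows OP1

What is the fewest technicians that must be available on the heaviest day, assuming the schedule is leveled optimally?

Early-start (OP1@1, OP2@2, OP3@2, OP4@2) gives peak 9: d1:1  d2:9  d3:9  d4:0  d5:0.
Shift OP3→4, OP4→4.
Schedule OP1@1, OP2@2, OP3@4, OP4@4: d1:1  d2:4  d3:4  d4:5  d5:5 — peak 5.

5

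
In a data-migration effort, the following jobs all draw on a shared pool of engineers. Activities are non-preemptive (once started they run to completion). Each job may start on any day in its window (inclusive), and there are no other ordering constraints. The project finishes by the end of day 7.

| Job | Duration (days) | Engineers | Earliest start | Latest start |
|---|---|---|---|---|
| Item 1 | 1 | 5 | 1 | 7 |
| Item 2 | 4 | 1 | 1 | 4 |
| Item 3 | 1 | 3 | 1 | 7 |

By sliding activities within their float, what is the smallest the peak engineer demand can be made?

5

Early-start (Item 1@1, Item 2@1, Item 3@1) gives peak 9: d1:9  d2:1  d3:1  d4:1  d5:0  d6:0  d7:0.
Shift Item 2→2, Item 3→2.
Schedule Item 1@1, Item 2@2, Item 3@2: d1:5  d2:4  d3:1  d4:1  d5:1  d6:0  d7:0 — peak 5.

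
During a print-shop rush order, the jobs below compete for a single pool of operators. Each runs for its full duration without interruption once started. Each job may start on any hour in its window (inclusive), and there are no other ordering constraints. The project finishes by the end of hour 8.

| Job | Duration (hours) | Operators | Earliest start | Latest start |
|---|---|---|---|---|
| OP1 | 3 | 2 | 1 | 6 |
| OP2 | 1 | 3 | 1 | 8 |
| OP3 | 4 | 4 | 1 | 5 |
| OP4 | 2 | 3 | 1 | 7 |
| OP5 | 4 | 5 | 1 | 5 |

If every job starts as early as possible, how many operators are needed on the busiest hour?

17

Early-start schedule: OP1@1, OP2@1, OP3@1, OP4@1, OP5@1.
Load per hour: hour 1: 17, hour 2: 14, hour 3: 11, hour 4: 9, hour 5: 0, hour 6: 0, hour 7: 0, hour 8: 0.
Peak is 17.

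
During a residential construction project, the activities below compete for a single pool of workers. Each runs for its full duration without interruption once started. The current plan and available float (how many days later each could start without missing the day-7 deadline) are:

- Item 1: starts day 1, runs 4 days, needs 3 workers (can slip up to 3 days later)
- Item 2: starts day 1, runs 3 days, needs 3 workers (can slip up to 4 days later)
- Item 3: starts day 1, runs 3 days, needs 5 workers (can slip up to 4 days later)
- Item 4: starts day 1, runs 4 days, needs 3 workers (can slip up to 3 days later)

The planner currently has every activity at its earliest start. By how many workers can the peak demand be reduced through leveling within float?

6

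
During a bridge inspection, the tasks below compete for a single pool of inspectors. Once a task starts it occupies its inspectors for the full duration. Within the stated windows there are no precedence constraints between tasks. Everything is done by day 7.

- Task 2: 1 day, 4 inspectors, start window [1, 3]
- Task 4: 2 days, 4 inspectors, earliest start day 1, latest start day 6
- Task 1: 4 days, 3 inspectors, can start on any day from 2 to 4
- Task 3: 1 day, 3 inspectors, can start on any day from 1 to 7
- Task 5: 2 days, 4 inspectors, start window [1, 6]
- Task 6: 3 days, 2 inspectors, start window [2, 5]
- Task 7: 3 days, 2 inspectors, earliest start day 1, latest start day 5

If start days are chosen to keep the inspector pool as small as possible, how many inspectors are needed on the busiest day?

Early-start (Task 2@1, Task 4@1, Task 1@2, Task 3@1, Task 5@1, Task 6@2, Task 7@1) gives peak 17: d1:17  d2:15  d3:7  d4:5  d5:3  d6:0  d7:0.
Shift Task 3→3, Task 5→6, Task 6→3, Task 7→4.
Schedule Task 2@1, Task 4@1, Task 1@2, Task 3@3, Task 5@6, Task 6@3, Task 7@4: d1:8  d2:7  d3:8  d4:7  d5:7  d6:6  d7:4 — peak 8.

8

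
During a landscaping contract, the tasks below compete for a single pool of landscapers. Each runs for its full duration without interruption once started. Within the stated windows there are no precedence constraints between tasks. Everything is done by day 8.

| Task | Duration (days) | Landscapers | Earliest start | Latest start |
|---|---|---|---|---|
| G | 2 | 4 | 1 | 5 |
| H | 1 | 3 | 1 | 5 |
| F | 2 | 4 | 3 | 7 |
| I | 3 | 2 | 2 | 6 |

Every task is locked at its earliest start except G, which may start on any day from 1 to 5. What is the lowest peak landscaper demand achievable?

G@1: d1:7  d2:6  d3:6  d4:6  d5:0  d6:0  d7:0  d8:0 → peak 7
G@2: d1:3  d2:6  d3:10  d4:6  d5:0  d6:0  d7:0  d8:0 → peak 10
G@3: d1:3  d2:2  d3:10  d4:10  d5:0  d6:0  d7:0  d8:0 → peak 10
G@4: d1:3  d2:2  d3:6  d4:10  d5:4  d6:0  d7:0  d8:0 → peak 10
G@5: d1:3  d2:2  d3:6  d4:6  d5:4  d6:4  d7:0  d8:0 → peak 6
Best is G@5, peak 6.

6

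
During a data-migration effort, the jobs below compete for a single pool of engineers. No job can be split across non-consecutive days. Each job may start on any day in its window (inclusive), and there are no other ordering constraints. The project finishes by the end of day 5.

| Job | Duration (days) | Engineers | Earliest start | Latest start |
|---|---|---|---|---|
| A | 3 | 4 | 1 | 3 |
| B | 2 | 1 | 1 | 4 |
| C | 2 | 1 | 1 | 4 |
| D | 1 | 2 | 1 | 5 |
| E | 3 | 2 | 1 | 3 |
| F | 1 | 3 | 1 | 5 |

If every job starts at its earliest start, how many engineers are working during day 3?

At early start, day 3 has: A, E.
Demand: 4 + 2 = 6.

6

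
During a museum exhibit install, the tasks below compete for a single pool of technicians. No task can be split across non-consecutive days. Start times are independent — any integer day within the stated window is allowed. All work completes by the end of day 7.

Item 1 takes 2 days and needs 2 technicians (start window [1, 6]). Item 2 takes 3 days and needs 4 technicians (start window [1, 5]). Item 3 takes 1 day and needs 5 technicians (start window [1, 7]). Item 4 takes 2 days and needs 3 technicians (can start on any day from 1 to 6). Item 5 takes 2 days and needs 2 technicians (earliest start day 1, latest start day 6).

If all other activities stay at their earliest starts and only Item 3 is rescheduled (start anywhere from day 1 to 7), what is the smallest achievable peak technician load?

Item 3@1: d1:16  d2:11  d3:4  d4:0  d5:0  d6:0  d7:0 → peak 16
Item 3@2: d1:11  d2:16  d3:4  d4:0  d5:0  d6:0  d7:0 → peak 16
Item 3@3: d1:11  d2:11  d3:9  d4:0  d5:0  d6:0  d7:0 → peak 11
Item 3@4: d1:11  d2:11  d3:4  d4:5  d5:0  d6:0  d7:0 → peak 11
Item 3@5: d1:11  d2:11  d3:4  d4:0  d5:5  d6:0  d7:0 → peak 11
Item 3@6: d1:11  d2:11  d3:4  d4:0  d5:0  d6:5  d7:0 → peak 11
Item 3@7: d1:11  d2:11  d3:4  d4:0  d5:0  d6:0  d7:5 → peak 11
Best is Item 3@3, peak 11.

11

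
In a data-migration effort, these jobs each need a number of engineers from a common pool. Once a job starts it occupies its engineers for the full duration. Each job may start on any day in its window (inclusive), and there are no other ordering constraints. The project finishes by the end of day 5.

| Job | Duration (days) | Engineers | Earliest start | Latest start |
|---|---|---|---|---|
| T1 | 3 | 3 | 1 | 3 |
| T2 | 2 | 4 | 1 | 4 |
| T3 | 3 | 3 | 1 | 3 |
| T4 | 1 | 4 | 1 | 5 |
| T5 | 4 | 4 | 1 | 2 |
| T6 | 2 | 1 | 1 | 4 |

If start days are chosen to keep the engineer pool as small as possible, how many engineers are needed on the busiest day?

Early-start (T1@1, T2@1, T3@1, T4@1, T5@1, T6@1) gives peak 19: d1:19  d2:15  d3:10  d4:4  d5:0.
Shift T2→4, T5→2, T6→4.
Schedule T1@1, T2@4, T3@1, T4@1, T5@2, T6@4: d1:10  d2:10  d3:10  d4:9  d5:9 — peak 10.
Total engineer-days = 48 over 5 days ⇒ peak ≥ ⌈48/5⌉ = 10, so 10 is optimal.

10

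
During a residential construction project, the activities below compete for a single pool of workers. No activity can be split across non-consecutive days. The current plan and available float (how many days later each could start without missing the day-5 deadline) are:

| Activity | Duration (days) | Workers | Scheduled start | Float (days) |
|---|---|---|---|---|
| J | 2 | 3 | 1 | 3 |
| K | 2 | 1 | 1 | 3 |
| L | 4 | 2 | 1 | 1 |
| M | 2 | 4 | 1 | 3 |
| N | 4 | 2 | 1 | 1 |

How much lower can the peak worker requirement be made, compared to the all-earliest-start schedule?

4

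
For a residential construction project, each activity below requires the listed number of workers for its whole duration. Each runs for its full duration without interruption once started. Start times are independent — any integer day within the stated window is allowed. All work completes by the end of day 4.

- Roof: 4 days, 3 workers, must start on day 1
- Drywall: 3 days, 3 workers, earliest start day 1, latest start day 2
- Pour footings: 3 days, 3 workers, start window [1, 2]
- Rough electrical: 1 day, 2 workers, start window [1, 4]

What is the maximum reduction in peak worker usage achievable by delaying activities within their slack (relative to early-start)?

2

Early-start peak: d1:11  d2:9  d3:9  d4:3 ⇒ 11.
Leveled (Roof@1, Drywall@1, Pour footings@1, Rough electrical@4): d1:9  d2:9  d3:9  d4:5 ⇒ 9.
Reduction 11 − 9 = 2.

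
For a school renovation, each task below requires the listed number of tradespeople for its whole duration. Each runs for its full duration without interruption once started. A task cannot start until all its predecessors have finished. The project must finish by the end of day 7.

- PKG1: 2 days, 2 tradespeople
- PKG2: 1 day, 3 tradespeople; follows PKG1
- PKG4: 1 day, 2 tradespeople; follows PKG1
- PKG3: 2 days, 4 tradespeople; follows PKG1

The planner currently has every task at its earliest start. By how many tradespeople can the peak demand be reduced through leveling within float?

5

Early-start peak: d1:2  d2:2  d3:9  d4:4  d5:0  d6:0  d7:0 ⇒ 9.
Leveled (PKG1@1, PKG2@3, PKG4@4, PKG3@5): d1:2  d2:2  d3:3  d4:2  d5:4  d6:4  d7:0 ⇒ 4.
Reduction 9 − 4 = 5.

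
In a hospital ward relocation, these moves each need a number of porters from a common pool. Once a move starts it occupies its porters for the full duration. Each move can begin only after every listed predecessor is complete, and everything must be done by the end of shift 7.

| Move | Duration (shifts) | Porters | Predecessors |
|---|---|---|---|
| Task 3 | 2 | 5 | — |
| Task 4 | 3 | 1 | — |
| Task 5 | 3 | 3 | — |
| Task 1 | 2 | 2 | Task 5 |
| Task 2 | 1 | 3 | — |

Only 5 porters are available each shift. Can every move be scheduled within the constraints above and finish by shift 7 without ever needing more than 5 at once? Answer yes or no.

Schedule Task 3@1, Task 4@3, Task 5@3, Task 1@6, Task 2@6: s1:5  s2:5  s3:4  s4:4  s5:4  s6:5  s7:2 — peak 5 ≤ 5.

yes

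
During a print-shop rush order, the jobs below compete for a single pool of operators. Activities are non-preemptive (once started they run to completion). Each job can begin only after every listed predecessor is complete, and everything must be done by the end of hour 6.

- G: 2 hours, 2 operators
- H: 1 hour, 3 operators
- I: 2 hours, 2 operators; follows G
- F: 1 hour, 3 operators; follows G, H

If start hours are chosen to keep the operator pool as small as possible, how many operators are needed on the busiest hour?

Early-start (G@1, H@1, I@3, F@3) gives peak 5: h1:5  h2:2  h3:5  h4:2  h5:0  h6:0.
Shift H→3, I→4, F→6.
Schedule G@1, H@3, I@4, F@6: h1:2  h2:2  h3:3  h4:2  h5:2  h6:3 — peak 3.
Total operator-hours = 14 over 6 hours ⇒ peak ≥ ⌈14/6⌉ = 3, so 3 is optimal.

3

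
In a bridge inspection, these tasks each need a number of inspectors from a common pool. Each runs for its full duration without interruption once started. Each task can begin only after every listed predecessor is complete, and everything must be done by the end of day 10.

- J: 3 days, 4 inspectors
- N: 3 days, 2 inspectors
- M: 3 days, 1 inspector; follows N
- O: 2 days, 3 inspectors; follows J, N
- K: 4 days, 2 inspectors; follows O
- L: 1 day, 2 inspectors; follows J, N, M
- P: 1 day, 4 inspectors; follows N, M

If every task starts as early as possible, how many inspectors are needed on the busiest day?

Early-start schedule: J@1, N@1, M@4, O@4, K@6, L@7, P@7.
Load per day: day 1: 6, day 2: 6, day 3: 6, day 4: 4, day 5: 4, day 6: 3, day 7: 8, day 8: 2, day 9: 2, day 10: 0.
Peak is 8.

8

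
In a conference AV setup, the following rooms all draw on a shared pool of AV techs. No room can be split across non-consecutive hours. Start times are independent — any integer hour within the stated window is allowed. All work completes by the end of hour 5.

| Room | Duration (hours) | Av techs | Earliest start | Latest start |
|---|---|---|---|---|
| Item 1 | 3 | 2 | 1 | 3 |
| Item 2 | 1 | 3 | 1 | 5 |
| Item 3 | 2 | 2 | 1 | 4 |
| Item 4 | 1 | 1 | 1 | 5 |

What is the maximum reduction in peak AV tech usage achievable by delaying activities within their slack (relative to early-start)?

4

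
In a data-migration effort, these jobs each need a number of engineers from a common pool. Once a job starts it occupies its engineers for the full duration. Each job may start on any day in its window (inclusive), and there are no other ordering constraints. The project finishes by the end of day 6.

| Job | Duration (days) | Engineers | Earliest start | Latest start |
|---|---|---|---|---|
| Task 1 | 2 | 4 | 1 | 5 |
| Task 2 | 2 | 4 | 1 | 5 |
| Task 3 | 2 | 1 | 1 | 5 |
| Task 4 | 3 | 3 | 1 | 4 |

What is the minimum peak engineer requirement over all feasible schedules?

7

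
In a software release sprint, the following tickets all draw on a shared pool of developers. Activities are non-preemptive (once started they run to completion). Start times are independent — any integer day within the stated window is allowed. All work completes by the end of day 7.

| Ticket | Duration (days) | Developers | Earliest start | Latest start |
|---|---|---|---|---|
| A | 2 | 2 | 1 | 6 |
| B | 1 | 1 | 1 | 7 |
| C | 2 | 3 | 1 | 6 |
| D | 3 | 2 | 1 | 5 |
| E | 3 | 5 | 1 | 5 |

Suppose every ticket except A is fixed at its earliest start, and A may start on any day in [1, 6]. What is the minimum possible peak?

11

A@1: d1:13  d2:12  d3:7  d4:0  d5:0  d6:0  d7:0 → peak 13
A@2: d1:11  d2:12  d3:9  d4:0  d5:0  d6:0  d7:0 → peak 12
A@3: d1:11  d2:10  d3:9  d4:2  d5:0  d6:0  d7:0 → peak 11
A@4: d1:11  d2:10  d3:7  d4:2  d5:2  d6:0  d7:0 → peak 11
A@5: d1:11  d2:10  d3:7  d4:0  d5:2  d6:2  d7:0 → peak 11
A@6: d1:11  d2:10  d3:7  d4:0  d5:0  d6:2  d7:2 → peak 11
Best is A@3, peak 11.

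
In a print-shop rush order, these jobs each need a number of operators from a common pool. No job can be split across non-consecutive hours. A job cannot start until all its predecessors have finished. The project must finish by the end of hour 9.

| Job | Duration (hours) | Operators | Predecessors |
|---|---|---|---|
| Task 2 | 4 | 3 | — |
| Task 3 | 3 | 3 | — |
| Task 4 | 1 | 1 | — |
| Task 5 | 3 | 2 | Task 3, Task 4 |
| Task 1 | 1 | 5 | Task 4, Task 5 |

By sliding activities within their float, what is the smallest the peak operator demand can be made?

Early-start (Task 2@1, Task 3@1, Task 4@1, Task 5@4, Task 1@7) gives peak 7: h1:7  h2:6  h3:6  h4:5  h5:2  h6:2  h7:5  h8:0  h9:0.
Shift Task 2→4, Task 1→8.
Schedule Task 2@4, Task 3@1, Task 4@1, Task 5@4, Task 1@8: h1:4  h2:3  h3:3  h4:5  h5:5  h6:5  h7:3  h8:5  h9:0 — peak 5.

5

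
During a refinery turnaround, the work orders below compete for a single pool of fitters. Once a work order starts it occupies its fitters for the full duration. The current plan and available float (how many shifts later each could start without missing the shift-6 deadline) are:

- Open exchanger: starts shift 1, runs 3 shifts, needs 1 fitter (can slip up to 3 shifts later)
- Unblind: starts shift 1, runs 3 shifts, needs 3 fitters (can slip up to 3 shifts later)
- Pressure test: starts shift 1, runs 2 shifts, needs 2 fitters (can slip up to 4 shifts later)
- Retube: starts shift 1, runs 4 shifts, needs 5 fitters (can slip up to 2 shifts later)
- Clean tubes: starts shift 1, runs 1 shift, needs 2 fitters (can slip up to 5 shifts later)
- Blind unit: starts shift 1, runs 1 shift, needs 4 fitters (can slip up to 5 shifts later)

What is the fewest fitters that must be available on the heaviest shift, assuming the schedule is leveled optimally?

8

Early-start (Open exchanger@1, Unblind@1, Pressure test@1, Retube@1, Clean tubes@1, Blind unit@1) gives peak 17: s1:17  s2:11  s3:9  s4:5  s5:0  s6:0.
Shift Unblind→4, Clean tubes→3, Blind unit→5.
Schedule Open exchanger@1, Unblind@4, Pressure test@1, Retube@1, Clean tubes@3, Blind unit@5: s1:8  s2:8  s3:8  s4:8  s5:7  s6:3 — peak 8.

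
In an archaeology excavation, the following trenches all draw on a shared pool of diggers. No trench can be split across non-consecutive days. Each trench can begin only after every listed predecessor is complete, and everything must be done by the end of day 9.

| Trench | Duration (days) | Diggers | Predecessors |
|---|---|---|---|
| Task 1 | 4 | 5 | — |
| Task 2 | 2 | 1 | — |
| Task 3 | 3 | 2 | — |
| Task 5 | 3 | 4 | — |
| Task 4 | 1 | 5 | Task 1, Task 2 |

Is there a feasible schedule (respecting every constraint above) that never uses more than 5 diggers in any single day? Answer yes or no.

no

The minimum achievable peak is 6; 5 < 6, so no feasible schedule stays within the cap.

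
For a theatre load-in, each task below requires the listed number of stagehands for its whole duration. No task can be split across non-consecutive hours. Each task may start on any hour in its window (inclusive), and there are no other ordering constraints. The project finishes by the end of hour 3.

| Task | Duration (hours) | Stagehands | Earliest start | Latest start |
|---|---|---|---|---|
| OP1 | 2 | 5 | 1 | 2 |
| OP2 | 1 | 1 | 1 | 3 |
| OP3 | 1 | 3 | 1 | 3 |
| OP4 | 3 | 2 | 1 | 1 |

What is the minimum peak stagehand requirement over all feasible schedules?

7

Early-start (OP1@1, OP2@1, OP3@1, OP4@1) gives peak 11: h1:11  h2:7  h3:2.
Shift OP2→3, OP3→3.
Schedule OP1@1, OP2@3, OP3@3, OP4@1: h1:7  h2:7  h3:6 — peak 7.
Total stagehand-hours = 20 over 3 hours ⇒ peak ≥ ⌈20/3⌉ = 7, so 7 is optimal.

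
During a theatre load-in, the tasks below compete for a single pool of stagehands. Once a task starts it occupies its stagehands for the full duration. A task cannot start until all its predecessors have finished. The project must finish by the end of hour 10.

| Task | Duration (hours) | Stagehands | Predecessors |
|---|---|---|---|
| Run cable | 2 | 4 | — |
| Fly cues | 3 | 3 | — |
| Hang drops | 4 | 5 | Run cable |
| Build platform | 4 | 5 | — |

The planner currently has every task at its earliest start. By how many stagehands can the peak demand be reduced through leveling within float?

Early-start peak: h1:12  h2:12  h3:13  h4:10  h5:5  h6:5  h7:0  h8:0  h9:0  h10:0 ⇒ 13.
Leveled (Run cable@1, Fly cues@1, Hang drops@3, Build platform@7): h1:7  h2:7  h3:8  h4:5  h5:5  h6:5  h7:5  h8:5  h9:5  h10:5 ⇒ 8.
Reduction 13 − 8 = 5.

5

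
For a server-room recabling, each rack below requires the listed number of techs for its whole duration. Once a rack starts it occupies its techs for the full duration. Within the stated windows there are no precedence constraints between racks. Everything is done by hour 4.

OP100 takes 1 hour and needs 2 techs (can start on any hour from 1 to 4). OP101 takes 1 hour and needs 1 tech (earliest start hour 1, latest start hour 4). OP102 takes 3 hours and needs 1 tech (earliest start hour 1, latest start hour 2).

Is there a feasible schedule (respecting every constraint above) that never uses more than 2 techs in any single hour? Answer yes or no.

yes

Schedule OP100@1, OP101@2, OP102@2: h1:2  h2:2  h3:1  h4:1 — peak 2 ≤ 2.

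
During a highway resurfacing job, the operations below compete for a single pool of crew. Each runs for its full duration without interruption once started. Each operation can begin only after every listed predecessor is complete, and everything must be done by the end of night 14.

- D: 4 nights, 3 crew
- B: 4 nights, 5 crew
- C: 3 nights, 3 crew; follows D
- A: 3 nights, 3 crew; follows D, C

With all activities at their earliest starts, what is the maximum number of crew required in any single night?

Early-start schedule: D@1, B@1, C@5, A@8.
Load per night: night 1: 8, night 2: 8, night 3: 8, night 4: 8, night 5: 3, night 6: 3, night 7: 3, night 8: 3, night 9: 3, night 10: 3, night 11: 0, night 12: 0, night 13: 0, night 14: 0.
Peak is 8.

8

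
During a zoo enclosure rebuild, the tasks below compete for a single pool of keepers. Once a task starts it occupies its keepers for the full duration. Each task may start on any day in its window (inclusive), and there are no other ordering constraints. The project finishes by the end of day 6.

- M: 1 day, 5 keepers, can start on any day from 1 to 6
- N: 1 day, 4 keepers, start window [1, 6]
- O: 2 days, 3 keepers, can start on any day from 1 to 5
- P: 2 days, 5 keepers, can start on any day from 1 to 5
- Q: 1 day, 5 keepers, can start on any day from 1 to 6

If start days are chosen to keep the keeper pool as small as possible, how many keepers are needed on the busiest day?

Early-start (M@1, N@1, O@1, P@1, Q@1) gives peak 22: d1:22  d2:8  d3:0  d4:0  d5:0  d6:0.
Shift N→2, O→2, P→4, Q→6.
Schedule M@1, N@2, O@2, P@4, Q@6: d1:5  d2:7  d3:3  d4:5  d5:5  d6:5 — peak 7.

7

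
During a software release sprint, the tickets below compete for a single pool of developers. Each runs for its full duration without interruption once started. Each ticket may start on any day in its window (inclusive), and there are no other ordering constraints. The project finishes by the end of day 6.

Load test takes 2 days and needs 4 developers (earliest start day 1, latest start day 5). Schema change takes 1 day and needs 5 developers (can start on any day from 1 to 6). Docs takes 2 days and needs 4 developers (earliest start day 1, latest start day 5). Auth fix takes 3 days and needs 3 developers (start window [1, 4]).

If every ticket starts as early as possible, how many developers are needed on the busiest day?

Early-start schedule: Load test@1, Schema change@1, Docs@1, Auth fix@1.
Load per day: day 1: 16, day 2: 11, day 3: 3, day 4: 0, day 5: 0, day 6: 0.
Peak is 16.

16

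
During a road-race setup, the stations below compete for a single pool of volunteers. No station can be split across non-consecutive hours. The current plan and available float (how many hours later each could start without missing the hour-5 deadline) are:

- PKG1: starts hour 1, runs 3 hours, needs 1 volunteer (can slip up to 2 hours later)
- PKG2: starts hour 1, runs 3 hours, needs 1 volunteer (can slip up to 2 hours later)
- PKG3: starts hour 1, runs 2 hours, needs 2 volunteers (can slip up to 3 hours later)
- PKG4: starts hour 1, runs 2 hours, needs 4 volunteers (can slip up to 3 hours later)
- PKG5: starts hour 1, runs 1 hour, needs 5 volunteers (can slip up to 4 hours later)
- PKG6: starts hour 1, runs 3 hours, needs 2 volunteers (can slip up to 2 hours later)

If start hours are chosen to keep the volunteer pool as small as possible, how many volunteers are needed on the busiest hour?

7

Early-start (PKG1@1, PKG2@1, PKG3@1, PKG4@1, PKG5@1, PKG6@1) gives peak 15: h1:15  h2:10  h3:4  h4:0  h5:0.
Shift PKG3→2, PKG4→4, PKG6→2.
Schedule PKG1@1, PKG2@1, PKG3@2, PKG4@4, PKG5@1, PKG6@2: h1:7  h2:6  h3:6  h4:6  h5:4 — peak 7.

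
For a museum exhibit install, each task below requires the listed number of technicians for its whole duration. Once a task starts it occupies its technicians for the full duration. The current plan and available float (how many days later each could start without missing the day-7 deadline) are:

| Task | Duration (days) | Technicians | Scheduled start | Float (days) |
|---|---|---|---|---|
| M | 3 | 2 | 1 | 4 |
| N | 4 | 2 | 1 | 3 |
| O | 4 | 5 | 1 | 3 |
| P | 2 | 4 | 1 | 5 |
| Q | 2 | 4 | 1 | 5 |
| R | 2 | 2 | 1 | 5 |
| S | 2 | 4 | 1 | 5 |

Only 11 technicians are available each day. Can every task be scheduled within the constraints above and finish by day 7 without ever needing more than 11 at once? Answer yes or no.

Schedule M@1, N@1, O@1, P@4, Q@5, R@1, S@6: d1:11  d2:11  d3:9  d4:11  d5:8  d6:8  d7:4 — peak 11 ≤ 11.

yes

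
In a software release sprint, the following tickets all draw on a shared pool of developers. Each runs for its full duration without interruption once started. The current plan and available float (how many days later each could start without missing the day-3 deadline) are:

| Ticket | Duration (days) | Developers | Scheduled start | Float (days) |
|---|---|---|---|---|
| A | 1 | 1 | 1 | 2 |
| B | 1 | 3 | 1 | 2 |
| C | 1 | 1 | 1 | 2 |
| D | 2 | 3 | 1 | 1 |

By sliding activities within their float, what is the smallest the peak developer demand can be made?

4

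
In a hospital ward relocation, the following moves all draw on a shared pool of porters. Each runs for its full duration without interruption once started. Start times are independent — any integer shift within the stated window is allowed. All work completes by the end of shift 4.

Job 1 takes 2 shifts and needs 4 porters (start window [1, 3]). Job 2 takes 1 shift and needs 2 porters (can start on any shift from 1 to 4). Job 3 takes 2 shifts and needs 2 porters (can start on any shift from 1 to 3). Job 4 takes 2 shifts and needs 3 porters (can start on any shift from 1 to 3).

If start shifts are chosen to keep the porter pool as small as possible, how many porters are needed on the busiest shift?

6

Early-start (Job 1@1, Job 2@1, Job 3@1, Job 4@1) gives peak 11: s1:11  s2:9  s3:0  s4:0.
Shift Job 3→2, Job 4→3.
Schedule Job 1@1, Job 2@1, Job 3@2, Job 4@3: s1:6  s2:6  s3:5  s4:3 — peak 6.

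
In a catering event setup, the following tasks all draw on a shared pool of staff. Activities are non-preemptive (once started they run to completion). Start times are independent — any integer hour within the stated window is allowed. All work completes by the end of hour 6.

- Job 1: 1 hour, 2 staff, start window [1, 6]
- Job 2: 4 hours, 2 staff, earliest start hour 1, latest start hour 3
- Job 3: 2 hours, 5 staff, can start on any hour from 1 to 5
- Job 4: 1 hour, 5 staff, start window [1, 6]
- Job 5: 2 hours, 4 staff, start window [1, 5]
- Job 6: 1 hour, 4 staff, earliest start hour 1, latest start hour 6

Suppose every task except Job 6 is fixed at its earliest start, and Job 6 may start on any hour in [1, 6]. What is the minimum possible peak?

18

Job 6@1: h1:22  h2:11  h3:2  h4:2  h5:0  h6:0 → peak 22
Job 6@2: h1:18  h2:15  h3:2  h4:2  h5:0  h6:0 → peak 18
Job 6@3: h1:18  h2:11  h3:6  h4:2  h5:0  h6:0 → peak 18
Job 6@4: h1:18  h2:11  h3:2  h4:6  h5:0  h6:0 → peak 18
Job 6@5: h1:18  h2:11  h3:2  h4:2  h5:4  h6:0 → peak 18
Job 6@6: h1:18  h2:11  h3:2  h4:2  h5:0  h6:4 → peak 18
Best is Job 6@2, peak 18.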